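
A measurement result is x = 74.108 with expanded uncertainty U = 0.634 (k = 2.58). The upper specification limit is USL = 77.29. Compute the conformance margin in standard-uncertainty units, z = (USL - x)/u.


u = U / k = 0.634 / 2.58 = 0.24573643
margin = |USL - x| = |77.29 - 74.108| = 3.182
z = margin / u = 3.182 / 0.24573643
z = 12.9488

12.9488


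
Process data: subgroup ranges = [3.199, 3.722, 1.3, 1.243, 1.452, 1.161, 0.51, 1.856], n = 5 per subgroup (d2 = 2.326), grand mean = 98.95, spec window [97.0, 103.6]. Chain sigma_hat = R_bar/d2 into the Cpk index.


R_bar = (3.199 + 3.722 + 1.3 + 1.243 + 1.452 + 1.161 + 0.51 + 1.856) / 8 = 1.805375
sigma = R_bar / d2 = 1.805375 / 2.326 = 0.77617154
Cp = (USL - LSL)/(6*sigma) = (103.6 - 97.0)/(6*0.77617154) = 1.4172
Cpu = (103.6 - 98.95)/(3*0.77617154) = 1.9970
Cpl = (98.95 - 97.0)/(3*0.77617154) = 0.8374
Cpk = min(Cpu, Cpl) = 0.8374

0.8374


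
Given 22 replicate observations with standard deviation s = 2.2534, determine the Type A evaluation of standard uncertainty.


u_A = s / sqrt(n)
u_A = 2.2534 / sqrt(22)
u_A = 2.2534 / 4.6904158
u_A = 0.4804

0.4804


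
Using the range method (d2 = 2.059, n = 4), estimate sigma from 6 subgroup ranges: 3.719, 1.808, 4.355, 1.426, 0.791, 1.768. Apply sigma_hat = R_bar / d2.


R_bar = (3.719 + 1.808 + 4.355 + 1.426 + 0.791 + 1.768) / 6
R_bar = 13.867 / 6 = 2.3111667
sigma_hat = R_bar / d2 = 2.3111667 / 2.059 = 1.1225

1.1225


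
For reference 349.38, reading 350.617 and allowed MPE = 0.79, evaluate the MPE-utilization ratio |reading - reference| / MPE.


e = indication - reference = 350.617 - 349.38 = 1.2370
|e| = 1.2370
ratio = |e| / MPE = 1.2370 / 0.79
ratio = 1.5658

1.5658


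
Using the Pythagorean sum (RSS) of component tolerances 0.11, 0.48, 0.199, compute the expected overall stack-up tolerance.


RSS = sqrt(0.11^2 + 0.48^2 + 0.199^2)
= sqrt(0.282101)
= 0.5311

0.5311


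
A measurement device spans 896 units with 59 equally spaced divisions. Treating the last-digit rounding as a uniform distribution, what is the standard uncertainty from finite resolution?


resolution = range / divisions
resolution = 896 / 59 = 15.186441
u_res = resolution / (2*sqrt(3))
u_res = 15.186441 / 3.4641016
u_res = 4.3839

4.3839


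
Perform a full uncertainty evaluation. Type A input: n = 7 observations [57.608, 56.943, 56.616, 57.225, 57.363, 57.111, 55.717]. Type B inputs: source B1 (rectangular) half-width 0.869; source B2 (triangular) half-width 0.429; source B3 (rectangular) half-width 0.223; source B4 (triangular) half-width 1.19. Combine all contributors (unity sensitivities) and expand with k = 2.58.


mean = (57.608 + 56.943 + 56.616 + 57.225 + 57.363 + 57.111 + 55.717) / 7 = 56.94042857
s = sqrt(sum((x - mean)^2)/(n-1)) = 0.62401011
u_A = s / sqrt(n) = 0.62401011 / sqrt(7) = 0.23585365
u_B1 = 0.869 / sqrt(3) = 0.50171738
u_B2 = 0.429 / sqrt(6) = 0.17513852
u_B3 = 0.223 / sqrt(3) = 0.12874911
u_B4 = 1.19 / sqrt(6) = 0.48581547
uc = sqrt(0.23585365^2 + 0.50171738^2 + 0.17513852^2 + 0.12874911^2 + 0.48581547^2) = 0.76851401
U = k * uc = 2.58 * 0.76851401
U = 1.9828

1.9828


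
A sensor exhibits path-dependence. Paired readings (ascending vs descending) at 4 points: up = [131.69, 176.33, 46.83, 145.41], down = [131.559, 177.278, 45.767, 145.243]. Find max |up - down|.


|131.69 - 131.559| = 0.1310
|176.33 - 177.278| = 0.9480
|46.83 - 45.767| = 1.0630
|145.41 - 145.243| = 0.1670
hysteresis = max(diffs) = 1.0630

1.0630


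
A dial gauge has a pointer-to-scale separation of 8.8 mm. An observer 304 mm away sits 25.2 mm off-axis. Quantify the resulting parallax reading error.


error = h * offset / d
= 8.8 * 25.2 / 304
= 0.7295

0.7295


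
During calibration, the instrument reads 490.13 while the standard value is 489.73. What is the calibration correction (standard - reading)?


Correction = standard - reading
= 489.73 - 490.13
= -0.4000

-0.4000


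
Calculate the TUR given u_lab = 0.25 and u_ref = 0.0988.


TUR = u_lab / u_ref
= 0.25 / 0.0988
= 2.5304

2.5304


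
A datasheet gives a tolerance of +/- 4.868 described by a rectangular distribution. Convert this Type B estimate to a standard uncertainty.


u_B = half_width / sqrt(3)
u_B = 4.868 / 1.7320508
u_B = 2.8105

2.8105


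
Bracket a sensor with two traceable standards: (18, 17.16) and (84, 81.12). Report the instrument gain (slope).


slope = (y2 - y1) / (x2 - x1)
= (81.12 - 17.16) / (84 - 18)
= 63.9600 / 66
= 0.9691

0.9691


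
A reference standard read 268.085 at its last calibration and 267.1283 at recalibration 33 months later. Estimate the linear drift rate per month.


rate = (v2 - v1) / months
= (267.1283 - 268.085) / 33
= -0.9567 / 33
= -0.0290

-0.0290


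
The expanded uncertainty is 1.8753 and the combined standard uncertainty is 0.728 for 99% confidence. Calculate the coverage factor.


k = U / uc
k = 1.8753 / 0.728
k = 2.576

2.576


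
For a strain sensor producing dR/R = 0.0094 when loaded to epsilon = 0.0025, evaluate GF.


GF = (dR/R) / epsilon
= 0.0094 / 0.0025
= 3.7600

3.7600


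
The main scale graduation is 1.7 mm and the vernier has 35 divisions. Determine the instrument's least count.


LC = MSD / n_div
= 1.7 / 35
= 0.0486

0.0486


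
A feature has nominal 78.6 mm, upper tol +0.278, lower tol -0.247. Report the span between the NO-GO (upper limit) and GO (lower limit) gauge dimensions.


GO = nominal - lower_tol (smallest hole = maximum material condition)
GO = 78.6 - 0.247 = 78.353
NO-GO = nominal + upper_tol (largest hole = least material condition)
NO-GO = 78.6 + 0.278 = 78.878
spread = NO-GO - GO = 78.878 - 78.353 = 0.5250

0.5250


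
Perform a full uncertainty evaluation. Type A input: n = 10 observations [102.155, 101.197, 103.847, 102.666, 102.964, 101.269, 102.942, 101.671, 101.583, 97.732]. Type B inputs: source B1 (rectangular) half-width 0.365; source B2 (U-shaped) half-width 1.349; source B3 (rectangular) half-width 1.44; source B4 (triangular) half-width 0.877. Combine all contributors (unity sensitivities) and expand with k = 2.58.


mean = (102.155 + 101.197 + 103.847 + 102.666 + 102.964 + 101.269 + 102.942 + 101.671 + 101.583 + 97.732) / 10 = 101.8026
s = sqrt(sum((x - mean)^2)/(n-1)) = 1.6661035
u_A = s / sqrt(n) = 1.6661035 / sqrt(10) = 0.52686819
u_B1 = 0.365 / sqrt(3) = 0.21073285
u_B2 = 1.349 / sqrt(2) = 0.95388705
u_B3 = 1.44 / sqrt(3) = 0.83138439
u_B4 = 0.877 / sqrt(6) = 0.35803375
uc = sqrt(0.52686819^2 + 0.21073285^2 + 0.95388705^2 + 0.83138439^2 + 0.35803375^2) = 1.4322315
U = k * uc = 2.58 * 1.4322315
U = 3.6952

3.6952


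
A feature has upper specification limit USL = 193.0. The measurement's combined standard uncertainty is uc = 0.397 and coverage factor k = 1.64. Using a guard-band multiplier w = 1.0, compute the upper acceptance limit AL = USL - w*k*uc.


U = k * uc = 1.64 * 0.397 = 0.65108
guard band g = w * U = 1.0 * 0.65108 = 0.65108
AL = USL - g = 193.0 - 0.65108
AL = 192.3489

192.3489


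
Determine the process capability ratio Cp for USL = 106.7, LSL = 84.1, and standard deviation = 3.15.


Cp = (USL - LSL) / (6 * sigma)
= (106.7 - 84.1) / (6 * 3.15)
= 22.6000 / 18.9000
= 1.1958

1.1958


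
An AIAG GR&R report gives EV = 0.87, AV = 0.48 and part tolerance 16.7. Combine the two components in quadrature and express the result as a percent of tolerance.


GRR = sqrt(EV^2 + AV^2) = sqrt(0.87^2 + 0.48^2) = 0.99362971
%GRR = GRR / tol * 100 = 0.99362971 / 16.7 * 100
%GRR = 5.9499

5.9499


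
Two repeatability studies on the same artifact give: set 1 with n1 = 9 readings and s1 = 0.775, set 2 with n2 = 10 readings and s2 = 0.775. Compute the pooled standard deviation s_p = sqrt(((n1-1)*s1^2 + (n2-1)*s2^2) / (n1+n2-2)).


s_p = sqrt(((n1-1)*s1^2 + (n2-1)*s2^2) / (n1+n2-2))
numerator = (9-1)*0.775^2 + (10-1)*0.775^2 = 4.805 + 5.405625 = 10.210625
denominator = 9 + 10 - 2 = 17
s_p^2 = 10.210625 / 17 = 0.600625
s_p = sqrt(0.600625) = 0.7750

0.7750


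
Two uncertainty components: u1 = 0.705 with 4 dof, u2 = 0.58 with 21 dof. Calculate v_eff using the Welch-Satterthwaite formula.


uc = sqrt(u1^2 + u2^2) = sqrt(0.705^2 + 0.58^2) = 0.91292114
v_eff = uc^4 / (u1^4/v1 + u2^4/v2)
= 0.91292114^4 / (0.705^4/4 + 0.58^4/21)
= 0.69459724 / 0.06714727
v_eff = 10.3444

10.3444


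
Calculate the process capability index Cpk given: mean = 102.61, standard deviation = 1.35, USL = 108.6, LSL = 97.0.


Cpu = (USL - mean) / (3*sigma) = (108.6 - 102.61) / (3*1.35) = 1.4790
Cpl = (mean - LSL) / (3*sigma) = (102.61 - 97.0) / (3*1.35) = 1.3852
Cpk = min(Cpu, Cpl) = 1.3852

1.3852


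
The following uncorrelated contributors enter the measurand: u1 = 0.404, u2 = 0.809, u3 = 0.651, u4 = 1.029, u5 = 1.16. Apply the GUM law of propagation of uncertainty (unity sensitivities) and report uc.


uc = sqrt(0.404^2 + 0.809^2 + 0.651^2 + 1.029^2 + 1.16^2)
uc = sqrt(3.645939)
uc = 1.9094

1.9094


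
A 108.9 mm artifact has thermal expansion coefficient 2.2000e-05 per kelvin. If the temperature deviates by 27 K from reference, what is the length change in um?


dL = L * alpha * dT
= 108.9 * 2.2000e-05 * 27
= 0.0646866 mm
dL_um = 0.0646866 * 1000 = 64.6866 um

64.6866


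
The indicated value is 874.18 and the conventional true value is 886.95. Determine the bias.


Systematic error = measured - true
= 874.18 - 886.95
= -12.7700

-12.7700


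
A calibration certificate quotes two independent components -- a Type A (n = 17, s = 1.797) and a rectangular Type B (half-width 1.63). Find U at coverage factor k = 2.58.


u_A = s / sqrt(n) = 1.797 / sqrt(17) = 0.43583652
u_B = half_width / sqrt(3) = 1.63 / sqrt(3) = 0.94108094
uc = sqrt(u_A^2 + u_B^2) = sqrt(0.43583652^2 + 0.94108094^2) = 1.037105
U = k * uc = 2.58 * 1.037105
U = 2.6757

2.6757


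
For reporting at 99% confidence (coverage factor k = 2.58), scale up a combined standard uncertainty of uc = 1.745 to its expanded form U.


U = k * uc
U = 2.58 * 1.745
U = 4.5021

4.5021


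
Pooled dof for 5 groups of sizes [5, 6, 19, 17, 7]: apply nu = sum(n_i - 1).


nu = sum_i (n_i - 1)
nu = ((5 - 1) + (6 - 1) + (19 - 1) + (17 - 1) + (7 - 1))
nu = 4 + 5 + 18 + 16 + 6
nu = 49

49


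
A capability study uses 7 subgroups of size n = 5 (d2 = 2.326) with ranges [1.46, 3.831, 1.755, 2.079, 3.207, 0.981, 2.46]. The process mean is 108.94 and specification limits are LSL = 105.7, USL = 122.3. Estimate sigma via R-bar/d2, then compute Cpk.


R_bar = (1.46 + 3.831 + 1.755 + 2.079 + 3.207 + 0.981 + 2.46) / 7 = 2.2532857
sigma = R_bar / d2 = 2.2532857 / 2.326 = 0.96873848
Cp = (USL - LSL)/(6*sigma) = (122.3 - 105.7)/(6*0.96873848) = 2.8559
Cpu = (122.3 - 108.94)/(3*0.96873848) = 4.5970
Cpl = (108.94 - 105.7)/(3*0.96873848) = 1.1149
Cpk = min(Cpu, Cpl) = 1.1149

1.1149


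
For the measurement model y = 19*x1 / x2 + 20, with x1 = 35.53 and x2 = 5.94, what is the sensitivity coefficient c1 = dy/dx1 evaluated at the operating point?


y = 19*x1 / x2 + 20
dy/dx1 = 19/x2
Evaluate at x2 = 5.94: c1 = 19 / 5.94
c1 = 3.1987

3.1987


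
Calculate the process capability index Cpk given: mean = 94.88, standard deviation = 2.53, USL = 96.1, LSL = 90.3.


Cpu = (USL - mean) / (3*sigma) = (96.1 - 94.88) / (3*2.53) = 0.1607
Cpl = (mean - LSL) / (3*sigma) = (94.88 - 90.3) / (3*2.53) = 0.6034
Cpk = min(Cpu, Cpl) = 0.1607

0.1607


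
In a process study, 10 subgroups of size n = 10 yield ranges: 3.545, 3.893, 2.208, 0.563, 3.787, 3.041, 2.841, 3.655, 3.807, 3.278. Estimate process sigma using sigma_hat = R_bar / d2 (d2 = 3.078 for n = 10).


R_bar = (3.545 + 3.893 + 2.208 + 0.563 + 3.787 + 3.041 + 2.841 + 3.655 + 3.807 + 3.278) / 10
R_bar = 30.618 / 10 = 3.0618
sigma_hat = R_bar / d2 = 3.0618 / 3.078 = 0.9947

0.9947


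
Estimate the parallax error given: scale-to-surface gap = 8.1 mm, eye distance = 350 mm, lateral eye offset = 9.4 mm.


error = h * offset / d
= 8.1 * 9.4 / 350
= 0.2175

0.2175


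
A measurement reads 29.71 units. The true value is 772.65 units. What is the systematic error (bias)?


Systematic error = measured - true
= 29.71 - 772.65
= -742.9400

-742.9400


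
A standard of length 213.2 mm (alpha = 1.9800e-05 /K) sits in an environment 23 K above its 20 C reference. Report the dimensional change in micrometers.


dL = L * alpha * dT
= 213.2 * 1.9800e-05 * 23
= 0.0970913 mm
dL_um = 0.0970913 * 1000 = 97.0913 um

97.0913


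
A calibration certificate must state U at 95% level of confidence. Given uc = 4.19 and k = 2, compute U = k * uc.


U = k * uc
U = 2 * 4.19
U = 8.3800

8.3800


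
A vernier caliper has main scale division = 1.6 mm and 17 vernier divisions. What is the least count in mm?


LC = MSD / n_div
= 1.6 / 17
= 0.0941

0.0941


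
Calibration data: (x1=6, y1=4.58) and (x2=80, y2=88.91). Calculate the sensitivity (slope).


slope = (y2 - y1) / (x2 - x1)
= (88.91 - 4.58) / (80 - 6)
= 84.3300 / 74
= 1.1396

1.1396


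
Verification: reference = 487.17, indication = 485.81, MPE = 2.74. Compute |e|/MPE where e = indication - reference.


e = indication - reference = 485.81 - 487.17 = -1.3600
|e| = 1.3600
ratio = |e| / MPE = 1.3600 / 2.74
ratio = 0.4964

0.4964


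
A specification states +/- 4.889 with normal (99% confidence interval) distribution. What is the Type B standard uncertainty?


u_B = half_width / 2.576
u_B = 4.889 / 2.576
u_B = 1.8979

1.8979


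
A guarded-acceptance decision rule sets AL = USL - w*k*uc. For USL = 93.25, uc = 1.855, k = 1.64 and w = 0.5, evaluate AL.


U = k * uc = 1.64 * 1.855 = 3.0422
guard band g = w * U = 0.5 * 3.0422 = 1.5211
AL = USL - g = 93.25 - 1.5211
AL = 91.7289

91.7289


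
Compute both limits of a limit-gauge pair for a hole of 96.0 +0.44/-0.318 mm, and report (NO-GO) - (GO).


GO = nominal - lower_tol (smallest hole = maximum material condition)
GO = 96.0 - 0.318 = 95.682
NO-GO = nominal + upper_tol (largest hole = least material condition)
NO-GO = 96.0 + 0.44 = 96.44
spread = NO-GO - GO = 96.44 - 95.682 = 0.7580

0.7580


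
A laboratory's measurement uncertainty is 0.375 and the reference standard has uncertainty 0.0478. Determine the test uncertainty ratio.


TUR = u_lab / u_ref
= 0.375 / 0.0478
= 7.8452

7.8452


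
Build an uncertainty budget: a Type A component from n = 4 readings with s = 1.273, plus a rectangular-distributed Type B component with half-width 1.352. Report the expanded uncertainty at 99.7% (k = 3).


u_A = s / sqrt(n) = 1.273 / sqrt(4) = 0.6365
u_B = half_width / sqrt(3) = 1.352 / sqrt(3) = 0.78057756
uc = sqrt(u_A^2 + u_B^2) = sqrt(0.6365^2 + 0.78057756^2) = 1.0071909
U = k * uc = 3 * 1.0071909
U = 3.0216

3.0216


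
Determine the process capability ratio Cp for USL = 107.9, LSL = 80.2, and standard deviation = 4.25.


Cp = (USL - LSL) / (6 * sigma)
= (107.9 - 80.2) / (6 * 4.25)
= 27.7000 / 25.5000
= 1.0863

1.0863


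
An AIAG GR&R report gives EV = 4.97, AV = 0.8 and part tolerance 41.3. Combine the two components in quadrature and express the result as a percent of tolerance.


GRR = sqrt(EV^2 + AV^2) = sqrt(4.97^2 + 0.8^2) = 5.0339746
%GRR = GRR / tol * 100 = 5.0339746 / 41.3 * 100
%GRR = 12.1888

12.1888


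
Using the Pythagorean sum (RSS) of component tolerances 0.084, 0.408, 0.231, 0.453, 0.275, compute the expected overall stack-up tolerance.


RSS = sqrt(0.084^2 + 0.408^2 + 0.231^2 + 0.453^2 + 0.275^2)
= sqrt(0.507715)
= 0.7125

0.7125


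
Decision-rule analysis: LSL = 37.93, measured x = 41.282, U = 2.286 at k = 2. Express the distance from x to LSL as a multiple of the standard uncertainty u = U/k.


u = U / k = 2.286 / 2 = 1.143
margin = |LSL - x| = |37.93 - 41.282| = 3.352
z = margin / u = 3.352 / 1.143
z = 2.9326

2.9326


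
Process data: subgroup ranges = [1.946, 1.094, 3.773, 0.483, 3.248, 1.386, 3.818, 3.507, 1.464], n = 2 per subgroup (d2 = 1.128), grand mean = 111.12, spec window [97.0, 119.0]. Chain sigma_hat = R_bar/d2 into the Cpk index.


R_bar = (1.946 + 1.094 + 3.773 + 0.483 + 3.248 + 1.386 + 3.818 + 3.507 + 1.464) / 9 = 2.3021111
sigma = R_bar / d2 = 2.3021111 / 1.128 = 2.0408786
Cp = (USL - LSL)/(6*sigma) = (119.0 - 97.0)/(6*2.0408786) = 1.7966
Cpu = (119.0 - 111.12)/(3*2.0408786) = 1.2870
Cpl = (111.12 - 97.0)/(3*2.0408786) = 2.3062
Cpk = min(Cpu, Cpl) = 1.2870

1.2870


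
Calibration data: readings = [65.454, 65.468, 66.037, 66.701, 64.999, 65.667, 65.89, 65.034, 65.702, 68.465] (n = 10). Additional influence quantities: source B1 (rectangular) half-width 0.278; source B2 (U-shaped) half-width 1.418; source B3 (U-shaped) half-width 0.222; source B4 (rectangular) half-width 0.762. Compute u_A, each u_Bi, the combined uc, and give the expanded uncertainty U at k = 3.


mean = (65.454 + 65.468 + 66.037 + 66.701 + 64.999 + 65.667 + 65.89 + 65.034 + 65.702 + 68.465) / 10 = 65.9417
s = sqrt(sum((x - mean)^2)/(n-1)) = 1.0145112
u_A = s / sqrt(n) = 1.0145112 / sqrt(10) = 0.32081661
u_B1 = 0.278 / sqrt(3) = 0.16050337
u_B2 = 1.418 / sqrt(2) = 1.0026774
u_B3 = 0.222 / sqrt(2) = 0.15697771
u_B4 = 0.762 / sqrt(3) = 0.43994091
uc = sqrt(0.32081661^2 + 0.16050337^2 + 1.0026774^2 + 0.15697771^2 + 0.43994091^2) = 1.1628571
U = k * uc = 3 * 1.1628571
U = 3.4886

3.4886


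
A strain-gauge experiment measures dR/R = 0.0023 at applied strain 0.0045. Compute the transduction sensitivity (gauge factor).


GF = (dR/R) / epsilon
= 0.0023 / 0.0045
= 0.5111

0.5111


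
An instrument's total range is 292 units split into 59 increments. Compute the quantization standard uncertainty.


resolution = range / divisions
resolution = 292 / 59 = 4.9491525
u_res = resolution / (2*sqrt(3))
u_res = 4.9491525 / 3.4641016
u_res = 1.4287

1.4287


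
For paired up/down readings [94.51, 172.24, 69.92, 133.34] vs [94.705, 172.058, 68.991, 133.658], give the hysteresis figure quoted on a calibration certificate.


|94.51 - 94.705| = 0.1950
|172.24 - 172.058| = 0.1820
|69.92 - 68.991| = 0.9290
|133.34 - 133.658| = 0.3180
hysteresis = max(diffs) = 0.9290

0.9290


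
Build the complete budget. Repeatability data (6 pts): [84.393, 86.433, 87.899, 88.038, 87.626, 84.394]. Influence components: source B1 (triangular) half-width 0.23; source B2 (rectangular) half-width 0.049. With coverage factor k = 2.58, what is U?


mean = (84.393 + 86.433 + 87.899 + 88.038 + 87.626 + 84.394) / 6 = 86.46383333
s = sqrt(sum((x - mean)^2)/(n-1)) = 1.7006967
u_A = s / sqrt(n) = 1.7006967 / sqrt(6) = 0.69430652
u_B1 = 0.23 / sqrt(6) = 0.093897107
u_B2 = 0.049 / sqrt(3) = 0.028290163
uc = sqrt(0.69430652^2 + 0.093897107^2 + 0.028290163^2) = 0.70119793
U = k * uc = 2.58 * 0.70119793
U = 1.8091

1.8091


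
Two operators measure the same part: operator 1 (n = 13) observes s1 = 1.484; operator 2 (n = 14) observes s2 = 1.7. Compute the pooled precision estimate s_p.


s_p = sqrt(((n1-1)*s1^2 + (n2-1)*s2^2) / (n1+n2-2))
numerator = (13-1)*1.484^2 + (14-1)*1.7^2 = 26.427072 + 37.57 = 63.997072
denominator = 13 + 14 - 2 = 25
s_p^2 = 63.997072 / 25 = 2.5598829
s_p = sqrt(2.5598829) = 1.6000

1.6000


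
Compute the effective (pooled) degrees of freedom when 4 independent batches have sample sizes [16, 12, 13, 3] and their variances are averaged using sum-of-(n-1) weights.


nu = sum_i (n_i - 1)
nu = ((16 - 1) + (12 - 1) + (13 - 1) + (3 - 1))
nu = 15 + 11 + 12 + 2
nu = 40

40


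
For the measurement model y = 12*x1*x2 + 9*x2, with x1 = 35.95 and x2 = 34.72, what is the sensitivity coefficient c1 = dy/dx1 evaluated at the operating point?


y = 12*x1*x2 + 9*x2
dy/dx1 = 12*x2
Evaluate at x2 = 34.72: c1 = 12 * 34.72
c1 = 416.6400

416.6400


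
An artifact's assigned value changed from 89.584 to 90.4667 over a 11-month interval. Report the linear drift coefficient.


rate = (v2 - v1) / months
= (90.4667 - 89.584) / 11
= 0.8827 / 11
= 0.0802

0.0802


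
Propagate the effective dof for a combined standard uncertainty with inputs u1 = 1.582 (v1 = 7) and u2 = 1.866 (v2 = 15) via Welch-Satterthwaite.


uc = sqrt(u1^2 + u2^2) = sqrt(1.582^2 + 1.866^2) = 2.4463606
v_eff = uc^4 / (u1^4/v1 + u2^4/v2)
= 2.4463606^4 / (1.582^4/7 + 1.866^4/15)
= 35.816397 / 1.7030718
v_eff = 21.0305

21.0305


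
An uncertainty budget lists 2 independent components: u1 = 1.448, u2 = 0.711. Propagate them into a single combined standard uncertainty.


uc = sqrt(1.448^2 + 0.711^2)
uc = sqrt(2.602225)
uc = 1.6131

1.6131


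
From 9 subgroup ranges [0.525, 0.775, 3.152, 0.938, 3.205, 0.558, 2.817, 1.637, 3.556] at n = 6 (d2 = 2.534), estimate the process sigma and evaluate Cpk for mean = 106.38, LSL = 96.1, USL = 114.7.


R_bar = (0.525 + 0.775 + 3.152 + 0.938 + 3.205 + 0.558 + 2.817 + 1.637 + 3.556) / 9 = 1.907
sigma = R_bar / d2 = 1.907 / 2.534 = 0.75256511
Cp = (USL - LSL)/(6*sigma) = (114.7 - 96.1)/(6*0.75256511) = 4.1192
Cpu = (114.7 - 106.38)/(3*0.75256511) = 3.6852
Cpl = (106.38 - 96.1)/(3*0.75256511) = 4.5533
Cpk = min(Cpu, Cpl) = 3.6852

3.6852


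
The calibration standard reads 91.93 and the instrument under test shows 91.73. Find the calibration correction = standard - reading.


Correction = standard - reading
= 91.93 - 91.73
= 0.2000

0.2000


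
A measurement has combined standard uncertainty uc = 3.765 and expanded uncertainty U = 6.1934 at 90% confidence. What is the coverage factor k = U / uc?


k = U / uc
k = 6.1934 / 3.765
k = 1.645

1.645


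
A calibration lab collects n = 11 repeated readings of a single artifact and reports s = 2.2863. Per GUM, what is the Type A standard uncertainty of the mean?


u_A = s / sqrt(n)
u_A = 2.2863 / sqrt(11)
u_A = 2.2863 / 3.3166248
u_A = 0.6893

0.6893


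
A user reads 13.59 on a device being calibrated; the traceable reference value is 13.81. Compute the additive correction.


Correction = standard - reading
= 13.81 - 13.59
= 0.2200

0.2200


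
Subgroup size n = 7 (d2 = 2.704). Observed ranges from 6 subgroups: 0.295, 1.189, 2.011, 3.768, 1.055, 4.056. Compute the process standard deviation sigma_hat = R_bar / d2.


R_bar = (0.295 + 1.189 + 2.011 + 3.768 + 1.055 + 4.056) / 6
R_bar = 12.374 / 6 = 2.0623333
sigma_hat = R_bar / d2 = 2.0623333 / 2.704 = 0.7627

0.7627


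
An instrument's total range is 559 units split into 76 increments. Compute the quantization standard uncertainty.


resolution = range / divisions
resolution = 559 / 76 = 7.3552632
u_res = resolution / (2*sqrt(3))
u_res = 7.3552632 / 3.4641016
u_res = 2.1233

2.1233


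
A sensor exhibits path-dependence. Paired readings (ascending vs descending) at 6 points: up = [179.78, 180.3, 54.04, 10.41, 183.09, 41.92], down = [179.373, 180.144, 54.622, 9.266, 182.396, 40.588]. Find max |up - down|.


|179.78 - 179.373| = 0.4070
|180.3 - 180.144| = 0.1560
|54.04 - 54.622| = 0.5820
|10.41 - 9.266| = 1.1440
|183.09 - 182.396| = 0.6940
|41.92 - 40.588| = 1.3320
hysteresis = max(diffs) = 1.3320

1.3320


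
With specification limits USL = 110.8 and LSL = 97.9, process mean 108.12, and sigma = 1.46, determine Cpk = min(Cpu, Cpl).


Cpu = (USL - mean) / (3*sigma) = (110.8 - 108.12) / (3*1.46) = 0.6119
Cpl = (mean - LSL) / (3*sigma) = (108.12 - 97.9) / (3*1.46) = 2.3333
Cpk = min(Cpu, Cpl) = 0.6119

0.6119


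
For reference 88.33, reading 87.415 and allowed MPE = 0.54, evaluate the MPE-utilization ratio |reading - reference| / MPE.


e = indication - reference = 87.415 - 88.33 = -0.9150
|e| = 0.9150
ratio = |e| / MPE = 0.9150 / 0.54
ratio = 1.6944

1.6944


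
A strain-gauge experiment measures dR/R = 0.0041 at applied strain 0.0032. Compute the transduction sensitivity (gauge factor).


GF = (dR/R) / epsilon
= 0.0041 / 0.0032
= 1.2812

1.2812


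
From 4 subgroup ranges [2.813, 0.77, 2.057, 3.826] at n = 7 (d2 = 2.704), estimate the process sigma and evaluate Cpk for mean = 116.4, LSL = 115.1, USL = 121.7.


R_bar = (2.813 + 0.77 + 2.057 + 3.826) / 4 = 2.3665
sigma = R_bar / d2 = 2.3665 / 2.704 = 0.87518491
Cp = (USL - LSL)/(6*sigma) = (121.7 - 115.1)/(6*0.87518491) = 1.2569
Cpu = (121.7 - 116.4)/(3*0.87518491) = 2.0186
Cpl = (116.4 - 115.1)/(3*0.87518491) = 0.4951
Cpk = min(Cpu, Cpl) = 0.4951

0.4951


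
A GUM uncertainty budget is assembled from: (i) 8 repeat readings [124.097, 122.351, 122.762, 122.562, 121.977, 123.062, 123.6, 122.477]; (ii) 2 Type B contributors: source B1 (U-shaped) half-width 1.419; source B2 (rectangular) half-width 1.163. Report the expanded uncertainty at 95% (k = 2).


mean = (124.097 + 122.351 + 122.762 + 122.562 + 121.977 + 123.062 + 123.6 + 122.477) / 8 = 122.861
s = sqrt(sum((x - mean)^2)/(n-1)) = 0.69718126
u_A = s / sqrt(n) = 0.69718126 / sqrt(8) = 0.2464908
u_B1 = 1.419 / sqrt(2) = 1.0033845
u_B2 = 1.163 / sqrt(3) = 0.67145836
uc = sqrt(0.2464908^2 + 1.0033845^2 + 0.67145836^2) = 1.2322315
U = k * uc = 2 * 1.2322315
U = 2.4645

2.4645


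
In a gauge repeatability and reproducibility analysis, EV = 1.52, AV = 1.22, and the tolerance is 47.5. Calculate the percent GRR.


GRR = sqrt(EV^2 + AV^2) = sqrt(1.52^2 + 1.22^2) = 1.9490511
%GRR = GRR / tol * 100 = 1.9490511 / 47.5 * 100
%GRR = 4.1033

4.1033


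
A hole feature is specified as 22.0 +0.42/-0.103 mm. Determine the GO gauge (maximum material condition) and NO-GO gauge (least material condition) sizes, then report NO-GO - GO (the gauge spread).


GO = nominal - lower_tol (smallest hole = maximum material condition)
GO = 22.0 - 0.103 = 21.897
NO-GO = nominal + upper_tol (largest hole = least material condition)
NO-GO = 22.0 + 0.42 = 22.42
spread = NO-GO - GO = 22.42 - 21.897 = 0.5230

0.5230


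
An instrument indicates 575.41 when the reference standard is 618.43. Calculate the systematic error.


Systematic error = measured - true
= 575.41 - 618.43
= -43.0200

-43.0200


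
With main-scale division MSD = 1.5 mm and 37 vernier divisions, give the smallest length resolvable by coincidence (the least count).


LC = MSD / n_div
= 1.5 / 37
= 0.0405

0.0405


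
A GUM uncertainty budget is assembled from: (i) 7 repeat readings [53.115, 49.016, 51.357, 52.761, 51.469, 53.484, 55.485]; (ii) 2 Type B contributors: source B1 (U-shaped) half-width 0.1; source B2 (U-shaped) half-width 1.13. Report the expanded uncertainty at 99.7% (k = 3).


mean = (53.115 + 49.016 + 51.357 + 52.761 + 51.469 + 53.484 + 55.485) / 7 = 52.38385714
s = sqrt(sum((x - mean)^2)/(n-1)) = 2.03052
u_A = s / sqrt(n) = 2.03052 / sqrt(7) = 0.76746442
u_B1 = 0.1 / sqrt(2) = 0.070710678
u_B2 = 1.13 / sqrt(2) = 0.79903066
uc = sqrt(0.76746442^2 + 0.070710678^2 + 0.79903066^2) = 1.1101584
U = k * uc = 3 * 1.1101584
U = 3.3305

3.3305


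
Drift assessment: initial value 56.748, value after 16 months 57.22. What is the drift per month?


rate = (v2 - v1) / months
= (57.22 - 56.748) / 16
= 0.4720 / 16
= 0.0295

0.0295


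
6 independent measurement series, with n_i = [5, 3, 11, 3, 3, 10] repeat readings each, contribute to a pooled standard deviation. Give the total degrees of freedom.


nu = sum_i (n_i - 1)
nu = ((5 - 1) + (3 - 1) + (11 - 1) + (3 - 1) + (3 - 1) + (10 - 1))
nu = 4 + 2 + 10 + 2 + 2 + 9
nu = 29

29


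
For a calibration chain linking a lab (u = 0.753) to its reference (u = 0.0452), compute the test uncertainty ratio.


TUR = u_lab / u_ref
= 0.753 / 0.0452
= 16.6593

16.6593


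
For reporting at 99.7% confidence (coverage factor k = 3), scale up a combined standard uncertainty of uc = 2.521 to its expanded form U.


U = k * uc
U = 3 * 2.521
U = 7.5630

7.5630


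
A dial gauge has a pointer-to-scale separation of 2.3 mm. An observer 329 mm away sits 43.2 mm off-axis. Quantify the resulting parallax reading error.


error = h * offset / d
= 2.3 * 43.2 / 329
= 0.3020

0.3020


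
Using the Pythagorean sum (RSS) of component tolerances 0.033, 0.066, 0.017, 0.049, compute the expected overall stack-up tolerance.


RSS = sqrt(0.033^2 + 0.066^2 + 0.017^2 + 0.049^2)
= sqrt(0.008135)
= 0.0902

0.0902


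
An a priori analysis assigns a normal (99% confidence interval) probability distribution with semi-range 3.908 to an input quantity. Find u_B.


u_B = half_width / 2.576
u_B = 3.908 / 2.576
u_B = 1.5171

1.5171


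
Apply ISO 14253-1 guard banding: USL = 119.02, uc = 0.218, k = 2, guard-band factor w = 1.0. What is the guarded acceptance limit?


U = k * uc = 2 * 0.218 = 0.436
guard band g = w * U = 1.0 * 0.436 = 0.436
AL = USL - g = 119.02 - 0.436
AL = 118.5840

118.5840


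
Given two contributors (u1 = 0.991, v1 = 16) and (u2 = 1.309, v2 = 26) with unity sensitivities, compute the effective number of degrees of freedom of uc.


uc = sqrt(u1^2 + u2^2) = sqrt(0.991^2 + 1.309^2) = 1.6418167
v_eff = uc^4 / (u1^4/v1 + u2^4/v2)
= 1.6418167^4 / (0.991^4/16 + 1.309^4/26)
= 7.2660549 / 0.17320393
v_eff = 41.9509

41.9509


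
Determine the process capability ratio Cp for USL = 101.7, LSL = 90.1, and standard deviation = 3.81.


Cp = (USL - LSL) / (6 * sigma)
= (101.7 - 90.1) / (6 * 3.81)
= 11.6000 / 22.8600
= 0.5074

0.5074


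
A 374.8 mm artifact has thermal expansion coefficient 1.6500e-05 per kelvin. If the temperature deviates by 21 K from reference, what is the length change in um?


dL = L * alpha * dT
= 374.8 * 1.6500e-05 * 21
= 0.1298682 mm
dL_um = 0.1298682 * 1000 = 129.8682 um

129.8682


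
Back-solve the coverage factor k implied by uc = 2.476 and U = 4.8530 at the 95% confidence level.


k = U / uc
k = 4.8530 / 2.476
k = 1.96

1.96


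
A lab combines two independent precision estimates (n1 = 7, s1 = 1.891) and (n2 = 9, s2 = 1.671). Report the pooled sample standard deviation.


s_p = sqrt(((n1-1)*s1^2 + (n2-1)*s2^2) / (n1+n2-2))
numerator = (7-1)*1.891^2 + (9-1)*1.671^2 = 21.455286 + 22.337928 = 43.793214
denominator = 7 + 9 - 2 = 14
s_p^2 = 43.793214 / 14 = 3.1280867
s_p = sqrt(3.1280867) = 1.7686

1.7686


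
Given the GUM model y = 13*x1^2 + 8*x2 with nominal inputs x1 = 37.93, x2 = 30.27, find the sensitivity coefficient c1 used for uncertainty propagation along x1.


y = 13*x1^2 + 8*x2
dy/dx1 = 2*13*x1
Evaluate at x1 = 37.93: c1 = 26 * 37.93
c1 = 986.1800

986.1800


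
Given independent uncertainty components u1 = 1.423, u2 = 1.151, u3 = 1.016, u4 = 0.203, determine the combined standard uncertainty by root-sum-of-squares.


uc = sqrt(1.423^2 + 1.151^2 + 1.016^2 + 0.203^2)
uc = sqrt(4.423195)
uc = 2.1031

2.1031


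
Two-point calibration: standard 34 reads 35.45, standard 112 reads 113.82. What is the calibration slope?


slope = (y2 - y1) / (x2 - x1)
= (113.82 - 35.45) / (112 - 34)
= 78.3700 / 78
= 1.0047

1.0047


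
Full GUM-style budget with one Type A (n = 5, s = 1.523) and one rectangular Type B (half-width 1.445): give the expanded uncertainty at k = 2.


u_A = s / sqrt(n) = 1.523 / sqrt(5) = 0.68110631
u_B = half_width / sqrt(3) = 1.445 / sqrt(3) = 0.83427114
uc = sqrt(u_A^2 + u_B^2) = sqrt(0.68110631^2 + 0.83427114^2) = 1.0769931
U = k * uc = 2 * 1.0769931
U = 2.1540

2.1540


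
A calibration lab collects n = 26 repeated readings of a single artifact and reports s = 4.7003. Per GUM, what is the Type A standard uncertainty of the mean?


u_A = s / sqrt(n)
u_A = 4.7003 / sqrt(26)
u_A = 4.7003 / 5.0990195
u_A = 0.9218

0.9218


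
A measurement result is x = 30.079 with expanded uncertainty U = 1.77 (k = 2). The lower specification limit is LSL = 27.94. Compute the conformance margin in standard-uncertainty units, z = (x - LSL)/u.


u = U / k = 1.77 / 2 = 0.885
margin = |LSL - x| = |27.94 - 30.079| = 2.139
z = margin / u = 2.139 / 0.885
z = 2.4169

2.4169


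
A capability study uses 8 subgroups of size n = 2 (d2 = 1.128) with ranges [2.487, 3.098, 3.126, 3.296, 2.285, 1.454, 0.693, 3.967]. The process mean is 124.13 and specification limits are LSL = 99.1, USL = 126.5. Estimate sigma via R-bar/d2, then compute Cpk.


R_bar = (2.487 + 3.098 + 3.126 + 3.296 + 2.285 + 1.454 + 0.693 + 3.967) / 8 = 2.55075
sigma = R_bar / d2 = 2.55075 / 1.128 = 2.2613032
Cp = (USL - LSL)/(6*sigma) = (126.5 - 99.1)/(6*2.2613032) = 2.0195
Cpu = (126.5 - 124.13)/(3*2.2613032) = 0.3494
Cpl = (124.13 - 99.1)/(3*2.2613032) = 3.6896
Cpk = min(Cpu, Cpl) = 0.3494

0.3494


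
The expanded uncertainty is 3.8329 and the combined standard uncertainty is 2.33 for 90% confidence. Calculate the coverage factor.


k = U / uc
k = 3.8329 / 2.33
k = 1.645

1.645


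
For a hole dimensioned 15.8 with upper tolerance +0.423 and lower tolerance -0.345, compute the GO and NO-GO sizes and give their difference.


GO = nominal - lower_tol (smallest hole = maximum material condition)
GO = 15.8 - 0.345 = 15.455
NO-GO = nominal + upper_tol (largest hole = least material condition)
NO-GO = 15.8 + 0.423 = 16.223
spread = NO-GO - GO = 16.223 - 15.455 = 0.7680

0.7680


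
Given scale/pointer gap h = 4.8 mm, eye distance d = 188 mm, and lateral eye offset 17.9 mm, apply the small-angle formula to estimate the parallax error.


error = h * offset / d
= 4.8 * 17.9 / 188
= 0.4570

0.4570


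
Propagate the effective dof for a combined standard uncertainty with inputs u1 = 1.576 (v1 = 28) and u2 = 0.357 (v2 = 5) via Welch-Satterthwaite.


uc = sqrt(u1^2 + u2^2) = sqrt(1.576^2 + 0.357^2) = 1.6159285
v_eff = uc^4 / (u1^4/v1 + u2^4/v2)
= 1.6159285^4 / (1.576^4/28 + 0.357^4/5)
= 6.8184956 / 0.22357519
v_eff = 30.4976

30.4976


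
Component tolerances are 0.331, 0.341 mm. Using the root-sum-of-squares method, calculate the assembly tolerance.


RSS = sqrt(0.331^2 + 0.341^2)
= sqrt(0.225842)
= 0.4752

0.4752


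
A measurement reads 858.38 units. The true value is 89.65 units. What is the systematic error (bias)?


Systematic error = measured - true
= 858.38 - 89.65
= 768.7300

768.7300


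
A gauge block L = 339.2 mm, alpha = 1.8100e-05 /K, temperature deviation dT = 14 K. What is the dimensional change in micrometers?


dL = L * alpha * dT
= 339.2 * 1.8100e-05 * 14
= 0.0859533 mm
dL_um = 0.0859533 * 1000 = 85.9533 um

85.9533


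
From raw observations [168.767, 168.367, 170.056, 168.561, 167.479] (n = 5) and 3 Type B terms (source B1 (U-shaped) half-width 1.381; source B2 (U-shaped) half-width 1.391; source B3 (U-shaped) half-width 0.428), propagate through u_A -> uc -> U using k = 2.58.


mean = (168.767 + 168.367 + 170.056 + 168.561 + 167.479) / 5 = 168.646
s = sqrt(sum((x - mean)^2)/(n-1)) = 0.92866786
u_A = s / sqrt(n) = 0.92866786 / sqrt(5) = 0.41531289
u_B1 = 1.381 / sqrt(2) = 0.97651446
u_B2 = 1.391 / sqrt(2) = 0.98358553
u_B3 = 0.428 / sqrt(2) = 0.3026417
uc = sqrt(0.41531289^2 + 0.97651446^2 + 0.98358553^2 + 0.3026417^2) = 1.4782076
U = k * uc = 2.58 * 1.4782076
U = 3.8138

3.8138


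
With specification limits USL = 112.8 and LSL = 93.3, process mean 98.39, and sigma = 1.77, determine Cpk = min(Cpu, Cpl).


Cpu = (USL - mean) / (3*sigma) = (112.8 - 98.39) / (3*1.77) = 2.7137
Cpl = (mean - LSL) / (3*sigma) = (98.39 - 93.3) / (3*1.77) = 0.9586
Cpk = min(Cpu, Cpl) = 0.9586

0.9586


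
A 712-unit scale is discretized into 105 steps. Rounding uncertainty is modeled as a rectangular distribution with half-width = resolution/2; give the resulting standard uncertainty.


resolution = range / divisions
resolution = 712 / 105 = 6.7809524
u_res = resolution / (2*sqrt(3))
u_res = 6.7809524 / 3.4641016
u_res = 1.9575

1.9575


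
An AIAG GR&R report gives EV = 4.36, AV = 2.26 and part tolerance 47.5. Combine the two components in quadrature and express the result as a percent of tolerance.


GRR = sqrt(EV^2 + AV^2) = sqrt(4.36^2 + 2.26^2) = 4.9109266
%GRR = GRR / tol * 100 = 4.9109266 / 47.5 * 100
%GRR = 10.3388

10.3388


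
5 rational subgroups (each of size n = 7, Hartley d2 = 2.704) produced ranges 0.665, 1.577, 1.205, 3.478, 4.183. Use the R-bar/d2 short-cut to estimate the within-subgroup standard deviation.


R_bar = (0.665 + 1.577 + 1.205 + 3.478 + 4.183) / 5
R_bar = 11.108 / 5 = 2.2216
sigma_hat = R_bar / d2 = 2.2216 / 2.704 = 0.8216

0.8216


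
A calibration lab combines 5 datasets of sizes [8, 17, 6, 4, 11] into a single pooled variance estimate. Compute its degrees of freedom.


nu = sum_i (n_i - 1)
nu = ((8 - 1) + (17 - 1) + (6 - 1) + (4 - 1) + (11 - 1))
nu = 7 + 16 + 5 + 3 + 10
nu = 41

41


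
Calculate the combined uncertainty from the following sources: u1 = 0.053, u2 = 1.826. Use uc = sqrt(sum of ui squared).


uc = sqrt(0.053^2 + 1.826^2)
uc = sqrt(3.337085)
uc = 1.8268

1.8268


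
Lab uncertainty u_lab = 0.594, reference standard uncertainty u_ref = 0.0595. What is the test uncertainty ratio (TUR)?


TUR = u_lab / u_ref
= 0.594 / 0.0595
= 9.9832

9.9832


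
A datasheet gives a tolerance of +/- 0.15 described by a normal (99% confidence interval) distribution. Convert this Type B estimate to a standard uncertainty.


u_B = half_width / 2.576
u_B = 0.15 / 2.576
u_B = 0.0582

0.0582


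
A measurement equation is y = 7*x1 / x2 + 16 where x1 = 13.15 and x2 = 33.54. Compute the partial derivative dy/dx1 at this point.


y = 7*x1 / x2 + 16
dy/dx1 = 7/x2
Evaluate at x2 = 33.54: c1 = 7 / 33.54
c1 = 0.2087

0.2087


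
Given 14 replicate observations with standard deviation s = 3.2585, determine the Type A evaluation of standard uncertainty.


u_A = s / sqrt(n)
u_A = 3.2585 / sqrt(14)
u_A = 3.2585 / 3.7416574
u_A = 0.8709

0.8709


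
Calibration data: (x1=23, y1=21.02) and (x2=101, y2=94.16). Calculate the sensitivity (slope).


slope = (y2 - y1) / (x2 - x1)
= (94.16 - 21.02) / (101 - 23)
= 73.1400 / 78
= 0.9377

0.9377


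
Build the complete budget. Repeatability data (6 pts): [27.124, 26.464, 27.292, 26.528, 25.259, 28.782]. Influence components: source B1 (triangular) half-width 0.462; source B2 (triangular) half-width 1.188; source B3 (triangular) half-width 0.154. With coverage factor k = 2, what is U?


mean = (27.124 + 26.464 + 27.292 + 26.528 + 25.259 + 28.782) / 6 = 26.90816667
s = sqrt(sum((x - mean)^2)/(n-1)) = 1.1633336
u_A = s / sqrt(n) = 1.1633336 / sqrt(6) = 0.47492895
u_B1 = 0.462 / sqrt(6) = 0.18861071
u_B2 = 1.188 / sqrt(6) = 0.48499897
u_B3 = 0.154 / sqrt(6) = 0.062870237
uc = sqrt(0.47492895^2 + 0.18861071^2 + 0.48499897^2 + 0.062870237^2) = 0.70732466
U = k * uc = 2 * 0.70732466
U = 1.4146

1.4146


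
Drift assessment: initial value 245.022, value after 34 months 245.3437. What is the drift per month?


rate = (v2 - v1) / months
= (245.3437 - 245.022) / 34
= 0.3217 / 34
= 0.0095

0.0095


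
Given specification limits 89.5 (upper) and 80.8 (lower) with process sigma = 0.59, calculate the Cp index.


Cp = (USL - LSL) / (6 * sigma)
= (89.5 - 80.8) / (6 * 0.59)
= 8.7000 / 3.5400
= 2.4576

2.4576


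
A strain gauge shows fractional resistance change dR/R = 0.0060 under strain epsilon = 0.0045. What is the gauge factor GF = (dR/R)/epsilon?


GF = (dR/R) / epsilon
= 0.0060 / 0.0045
= 1.3333

1.3333


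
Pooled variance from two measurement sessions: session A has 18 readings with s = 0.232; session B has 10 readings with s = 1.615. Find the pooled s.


s_p = sqrt(((n1-1)*s1^2 + (n2-1)*s2^2) / (n1+n2-2))
numerator = (18-1)*0.232^2 + (10-1)*1.615^2 = 0.915008 + 23.474025 = 24.389033
denominator = 18 + 10 - 2 = 26
s_p^2 = 24.389033 / 26 = 0.93803973
s_p = sqrt(0.93803973) = 0.9685

0.9685


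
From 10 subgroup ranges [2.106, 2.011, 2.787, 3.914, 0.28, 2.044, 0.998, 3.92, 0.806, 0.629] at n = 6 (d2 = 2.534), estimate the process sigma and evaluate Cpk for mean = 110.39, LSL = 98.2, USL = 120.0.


R_bar = (2.106 + 2.011 + 2.787 + 3.914 + 0.28 + 2.044 + 0.998 + 3.92 + 0.806 + 0.629) / 10 = 1.9495
sigma = R_bar / d2 = 1.9495 / 2.534 = 0.76933702
Cp = (USL - LSL)/(6*sigma) = (120.0 - 98.2)/(6*0.76933702) = 4.7227
Cpu = (120.0 - 110.39)/(3*0.76933702) = 4.1638
Cpl = (110.39 - 98.2)/(3*0.76933702) = 5.2816
Cpk = min(Cpu, Cpl) = 4.1638

4.1638


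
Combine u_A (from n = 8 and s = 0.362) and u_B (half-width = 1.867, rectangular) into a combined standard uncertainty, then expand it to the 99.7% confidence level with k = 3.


u_A = s / sqrt(n) = 0.362 / sqrt(8) = 0.12798633
u_B = half_width / sqrt(3) = 1.867 / sqrt(3) = 1.077913
uc = sqrt(u_A^2 + u_B^2) = sqrt(0.12798633^2 + 1.077913^2) = 1.0854847
U = k * uc = 3 * 1.0854847
U = 3.2565

3.2565
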